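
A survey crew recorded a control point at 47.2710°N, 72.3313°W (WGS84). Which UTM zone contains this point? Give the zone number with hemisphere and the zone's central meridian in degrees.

UTM zone = ⌊(λ + 180)/6⌋ + 1; -72.3313° ∈ [-78°, -72°) → zone 18.
Hemisphere: N (φ ≥ 0).
Central meridian λ₀ = 6×18 − 183 = -75°.

Zone 18N, central meridian -75°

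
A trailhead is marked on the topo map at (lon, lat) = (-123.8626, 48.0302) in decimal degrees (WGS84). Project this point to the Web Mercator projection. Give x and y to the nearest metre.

x -13788322 m, y 6111881 m

Web Mercator is spherical with R = a = 6378137 m.
x = R·λ = 6378137 × -2.161810190 = -13788321.560 m.
y = R·ln tan(π/4 + φ/2) = 6378137 × 0.958254818 = 6111880.510 m.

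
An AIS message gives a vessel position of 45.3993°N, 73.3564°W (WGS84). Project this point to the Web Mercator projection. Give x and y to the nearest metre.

Web Mercator is spherical with R = a = 6378137 m.
x = R·λ = 6378137 × -1.280310707 = -8165997.094 m.
y = R·ln tan(π/4 + φ/2) = 6378137 × 0.891263966 = 5684603.680 m.

x -8165997 m, y 5684604 m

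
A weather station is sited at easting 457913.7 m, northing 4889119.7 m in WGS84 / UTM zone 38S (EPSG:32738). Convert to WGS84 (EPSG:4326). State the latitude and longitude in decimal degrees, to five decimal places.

Zone 38S: λ₀ = 45°, k₀ = 0.9996, false easting 500000 m, false northing 10000000 m.
Meridian distance M = (N − FN)/k₀ = -5112925.5 m.
Inverse transverse Mercator on WGS84 gives φ = -46.15019987°, λ = 44.45499939°.

lat -46.15020°, lon 44.45500°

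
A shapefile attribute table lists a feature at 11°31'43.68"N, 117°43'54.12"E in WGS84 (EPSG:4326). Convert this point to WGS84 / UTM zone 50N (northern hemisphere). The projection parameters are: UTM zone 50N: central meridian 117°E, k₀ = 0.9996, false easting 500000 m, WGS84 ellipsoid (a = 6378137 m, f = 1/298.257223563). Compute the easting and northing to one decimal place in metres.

E 579789.9 m, N 1274552.0 m

Zone 50 central meridian λ₀ = 6×50 − 183 = 117°; Δλ = +0.7317°.
Transverse Mercator on WGS84 with k₀ = 0.9996 gives E = 579789.870 m, N = 1274551.957 m.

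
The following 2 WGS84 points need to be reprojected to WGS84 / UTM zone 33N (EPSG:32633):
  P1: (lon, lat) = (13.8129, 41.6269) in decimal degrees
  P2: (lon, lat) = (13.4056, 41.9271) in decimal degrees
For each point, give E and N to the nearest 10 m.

UTM zone 33N: λ₀ = 15°, k₀ = 0.9996.
P1 (41.6269°, 13.8129°) → (401114.158, 4609033.246) m.
P2 (41.9271°, 13.4056°) → (367803.120, 4642911.471) m.

P1: E 401110 m, N 4609030 m; P2: E 367800 m, N 4642910 m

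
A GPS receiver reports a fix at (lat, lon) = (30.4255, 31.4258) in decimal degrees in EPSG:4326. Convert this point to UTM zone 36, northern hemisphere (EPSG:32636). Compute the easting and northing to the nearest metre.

Zone 36 central meridian λ₀ = 6×36 − 183 = 33°; Δλ = -1.5742°.
Transverse Mercator on WGS84 with k₀ = 0.9996 gives E = 348814.606 m, N = 3366987.678 m.

E 348815 m, N 3366988 m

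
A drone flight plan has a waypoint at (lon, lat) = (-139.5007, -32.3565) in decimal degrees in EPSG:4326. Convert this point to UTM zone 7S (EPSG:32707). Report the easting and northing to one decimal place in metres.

E 641073.1 m, N 6419059.9 m

Zone 7 central meridian λ₀ = 6×7 − 183 = -141°; Δλ = +1.4993°.
Transverse Mercator on WGS84 with k₀ = 0.9996 gives E = 641073.139 m, N = 6419059.884 m.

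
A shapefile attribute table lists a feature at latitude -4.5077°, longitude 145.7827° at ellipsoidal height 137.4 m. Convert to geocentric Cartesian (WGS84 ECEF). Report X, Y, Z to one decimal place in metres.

WGS84: a = 6378137 m, e² = 0.006694380; N(φ) = a/√(1−e²sin²φ) = 6378268.873 m.
X = (N+h)·cosφ·cosλ = -5258058.368 m; Y = (N+h)·cosφ·sinλ = 3575694.136 m; Z = (N(1−e²)+h)·sinφ = -497942.727 m.

X -5258058.4 m, Y 3575694.1 m, Z -497942.7 m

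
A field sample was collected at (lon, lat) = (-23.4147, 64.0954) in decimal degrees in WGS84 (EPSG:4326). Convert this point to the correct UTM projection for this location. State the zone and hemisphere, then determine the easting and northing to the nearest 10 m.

Longitude -23.4147° lies in the 6° band [-24°, -18°), giving zone 27; latitude is north of the equator, so 27N.
Zone 27 central meridian λ₀ = 6×27 − 183 = -21°; Δλ = -2.4147°.
Transverse Mercator on WGS84 with k₀ = 0.9996 gives E = 382316.174 m, N = 7109876.066 m.

Zone 27N: E 382320 m, N 7109880 m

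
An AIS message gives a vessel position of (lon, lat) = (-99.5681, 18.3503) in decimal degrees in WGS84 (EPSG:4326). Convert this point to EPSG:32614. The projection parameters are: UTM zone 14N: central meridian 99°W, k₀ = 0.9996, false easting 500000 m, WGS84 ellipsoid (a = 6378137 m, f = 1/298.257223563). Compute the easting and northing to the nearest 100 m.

E 440000 m, N 2029000 m

Zone 14 central meridian λ₀ = 6×14 − 183 = -99°; Δλ = -0.5681°.
Transverse Mercator on WGS84 with k₀ = 0.9996 gives E = 439978.517 m, N = 2029035.760 m.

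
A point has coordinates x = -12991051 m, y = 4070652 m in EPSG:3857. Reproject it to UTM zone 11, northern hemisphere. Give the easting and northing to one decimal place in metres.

Web Mercator inverse (R = 6378137 m) → φ = 34.31109968°, λ = -116.70059670°.
UTM 11N forward: E = 527548.089 m, N = 3796691.541 m.

E 527548.1 m, N 3796691.5 m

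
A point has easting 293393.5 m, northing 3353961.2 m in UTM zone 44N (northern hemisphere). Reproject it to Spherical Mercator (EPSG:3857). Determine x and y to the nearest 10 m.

x 8777720 m, y 3542140 m

Unproject from UTM 44N (λ₀ = 81°) → φ = 30.29979959°, λ = 78.85159994°.
Web Mercator (R = 6378137 m): x = 8777719.954 m, y = 3542144.788 m.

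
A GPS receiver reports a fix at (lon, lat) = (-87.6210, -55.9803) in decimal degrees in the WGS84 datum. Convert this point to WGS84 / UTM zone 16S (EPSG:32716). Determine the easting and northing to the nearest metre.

Zone 16 central meridian λ₀ = 6×16 − 183 = -87°; Δλ = -0.6210°.
Transverse Mercator on WGS84 with k₀ = 0.9996 gives E = 461250.172 m, N = 3795938.910 m.

E 461250 m, N 3795939 m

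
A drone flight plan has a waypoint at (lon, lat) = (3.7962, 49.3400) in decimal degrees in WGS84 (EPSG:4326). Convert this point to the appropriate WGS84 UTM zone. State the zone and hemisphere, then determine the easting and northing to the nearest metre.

Zone 31N: E 557838 m, N 5465558 m

Longitude 3.7962° lies in the 6° band [0°, 6°), giving zone 31; latitude is north of the equator, so 31N.
Zone 31 central meridian λ₀ = 6×31 − 183 = 3°; Δλ = +0.7962°.
Transverse Mercator on WGS84 with k₀ = 0.9996 gives E = 557838.373 m, N = 5465557.950 m.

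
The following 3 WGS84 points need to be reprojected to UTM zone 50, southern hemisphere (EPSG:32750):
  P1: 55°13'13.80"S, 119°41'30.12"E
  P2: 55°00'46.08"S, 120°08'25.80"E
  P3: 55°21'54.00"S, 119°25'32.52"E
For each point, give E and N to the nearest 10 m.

UTM zone 50S: λ₀ = 117°, k₀ = 0.9996.
P1 (-55.2205°, 119.6917°) → (671216.578, 3877366.792) m.
P2 (-55.0128°, 120.1405°) → (700794.807, 3899273.839) m.
P3 (-55.3650°, 119.4257°) → (653740.463, 3861912.163) m.

P1: E 671220 m, N 3877370 m; P2: E 700790 m, N 3899270 m; P3: E 653740 m, N 3861910 m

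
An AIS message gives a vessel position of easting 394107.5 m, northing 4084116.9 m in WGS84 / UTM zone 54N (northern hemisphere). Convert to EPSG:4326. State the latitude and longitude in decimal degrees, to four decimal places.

lat 36.8971°, lon 139.8115°

Zone 54N: λ₀ = 141°, k₀ = 0.9996, false easting 500000 m.
Meridian distance M = (N − FN)/k₀ = 4085751.2 m.
Inverse transverse Mercator on WGS84 gives φ = 36.89710022°, λ = 139.81150028°.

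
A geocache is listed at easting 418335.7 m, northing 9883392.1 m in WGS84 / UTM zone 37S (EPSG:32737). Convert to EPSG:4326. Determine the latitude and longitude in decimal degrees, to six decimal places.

lat -1.054900°, lon 38.266000°

Zone 37S: λ₀ = 39°, k₀ = 0.9996, false easting 500000 m, false northing 10000000 m.
Meridian distance M = (N − FN)/k₀ = -116654.6 m.
Inverse transverse Mercator on WGS84 gives φ = -1.05489992°, λ = 38.26600018°.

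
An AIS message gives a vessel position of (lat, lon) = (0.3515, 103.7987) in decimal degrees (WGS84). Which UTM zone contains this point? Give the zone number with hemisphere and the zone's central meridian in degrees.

UTM zone = ⌊(λ + 180)/6⌋ + 1; 103.7987° ∈ [102°, 108°) → zone 48.
Hemisphere: N (φ ≥ 0).
Central meridian λ₀ = 6×48 − 183 = 105°.

Zone 48N, central meridian 105°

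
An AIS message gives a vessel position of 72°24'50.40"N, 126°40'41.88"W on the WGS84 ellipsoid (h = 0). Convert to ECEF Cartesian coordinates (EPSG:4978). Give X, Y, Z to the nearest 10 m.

X -1154600 m, Y -1550240 m, Z 6057800 m

WGS84: a = 6378137 m, e² = 0.006694380; N(φ) = a/√(1−e²sin²φ) = 6397625.933 m.
X = (N+h)·cosφ·cosλ = -1154598.059 m; Y = (N+h)·cosφ·sinλ = -1550237.116 m; Z = (N(1−e²)+h)·sinφ = 6057803.283 m.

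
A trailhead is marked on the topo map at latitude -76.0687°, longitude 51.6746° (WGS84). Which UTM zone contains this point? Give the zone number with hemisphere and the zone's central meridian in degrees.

Zone 39S, central meridian 51°

UTM zone = ⌊(λ + 180)/6⌋ + 1; 51.6746° ∈ [48°, 54°) → zone 39.
Hemisphere: S (φ < 0).
Central meridian λ₀ = 6×39 − 183 = 51°.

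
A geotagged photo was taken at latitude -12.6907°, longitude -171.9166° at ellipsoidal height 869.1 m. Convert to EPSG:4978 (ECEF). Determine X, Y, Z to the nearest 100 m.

X -6162300 m, Y -875200 m, Z -1392200 m

WGS84: a = 6378137 m, e² = 0.006694380; N(φ) = a/√(1−e²sin²φ) = 6379167.603 m.
X = (N+h)·cosφ·cosλ = -6162333.122 m; Y = (N+h)·cosφ·sinλ = -875208.411 m; Z = (N(1−e²)+h)·sinφ = -1392234.915 m.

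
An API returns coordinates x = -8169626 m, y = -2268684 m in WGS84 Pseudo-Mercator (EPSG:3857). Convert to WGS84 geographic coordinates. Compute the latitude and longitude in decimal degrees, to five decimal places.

lat -19.96330°, lon -73.38900°

R = 6378137 m. λ = x/R = -73.38899901°.
φ = 2·arctan(exp(y/R)) − 90° = 2·arctan(0.70068) − 90° = -19.96330157°.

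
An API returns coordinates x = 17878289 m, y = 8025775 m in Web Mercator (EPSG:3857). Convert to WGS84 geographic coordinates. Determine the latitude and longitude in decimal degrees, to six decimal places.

R = 6378137 m. λ = x/R = 160.60340263°.
φ = 2·arctan(exp(y/R)) − 90° = 2·arctan(3.51952) − 90° = 58.27719799°.

lat 58.277198°, lon 160.603403°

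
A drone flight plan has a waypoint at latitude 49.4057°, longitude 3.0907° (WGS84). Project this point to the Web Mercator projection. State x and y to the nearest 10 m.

Web Mercator is spherical with R = a = 6378137 m.
x = R·λ = 6378137 × 0.053942891 = 344055.150 m.
y = R·ln tan(π/4 + φ/2) = 6378137 × 0.994645094 = 6343982.673 m.

x 344060 m, y 6343980 m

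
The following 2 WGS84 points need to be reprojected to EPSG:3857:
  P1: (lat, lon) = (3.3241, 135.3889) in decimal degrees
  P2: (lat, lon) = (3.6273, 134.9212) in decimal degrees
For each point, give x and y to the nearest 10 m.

Web Mercator: x = R·λ, y = R·ln tan(π/4+φ/2), R = 6378137 m.
P1 (3.3241°, 135.3889°) → (15071423.407, 370244.880) m.
P2 (3.6273°, 134.9212°) → (15019359.281, 404059.187) m.

P1: x 15071420 m, y 370240 m; P2: x 15019360 m, y 404060 m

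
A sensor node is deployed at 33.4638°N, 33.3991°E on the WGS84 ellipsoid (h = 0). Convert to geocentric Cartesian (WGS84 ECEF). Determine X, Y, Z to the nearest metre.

WGS84: a = 6378137 m, e² = 0.006694380; N(φ) = a/√(1−e²sin²φ) = 6384638.104 m.
X = (N+h)·cosφ·cosλ = 4446683.352 m; Y = (N+h)·cosφ·sinλ = 2931947.227 m; Z = (N(1−e²)+h)·sinφ = 3496985.493 m.

X 4446683 m, Y 2931947 m, Z 3496985 m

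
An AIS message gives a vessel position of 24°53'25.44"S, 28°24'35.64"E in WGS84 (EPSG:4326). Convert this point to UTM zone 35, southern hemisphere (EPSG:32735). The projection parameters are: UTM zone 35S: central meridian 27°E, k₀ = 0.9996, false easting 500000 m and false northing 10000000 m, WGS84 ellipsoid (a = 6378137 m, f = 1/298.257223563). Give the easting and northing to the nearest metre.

E 642408 m, N 7246450 m

Zone 35 central meridian λ₀ = 6×35 − 183 = 27°; Δλ = +1.4099°.
Transverse Mercator on WGS84 with k₀ = 0.9996 gives E = 642407.893 m, N = 7246450.467 m.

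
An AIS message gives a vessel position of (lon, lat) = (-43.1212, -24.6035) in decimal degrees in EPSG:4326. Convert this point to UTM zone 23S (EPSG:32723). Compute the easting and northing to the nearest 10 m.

Zone 23 central meridian λ₀ = 6×23 − 183 = -45°; Δλ = +1.8788°.
Transverse Mercator on WGS84 with k₀ = 0.9996 gives E = 690215.483 m, N = 7277656.227 m.

E 690220 m, N 7277660 m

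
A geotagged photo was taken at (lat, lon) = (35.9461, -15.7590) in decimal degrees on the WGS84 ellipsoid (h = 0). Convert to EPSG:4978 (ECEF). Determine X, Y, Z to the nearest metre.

X 4975203 m, Y -1403996 m, Z 3723352 m

WGS84: a = 6378137 m, e² = 0.006694380; N(φ) = a/√(1−e²sin²φ) = 6385506.500 m.
X = (N+h)·cosφ·cosλ = 4975203.269 m; Y = (N+h)·cosφ·sinλ = -1403996.142 m; Z = (N(1−e²)+h)·sinφ = 3723351.565 m.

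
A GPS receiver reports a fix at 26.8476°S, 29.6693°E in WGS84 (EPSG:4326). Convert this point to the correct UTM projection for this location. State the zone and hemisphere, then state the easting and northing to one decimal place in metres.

Longitude 29.6693° lies in the 6° band [24°, 30°), giving zone 35; latitude is south of the equator, so 35S.
Zone 35 central meridian λ₀ = 6×35 − 183 = 27°; Δλ = +2.6693°.
Transverse Mercator on WGS84 with k₀ = 0.9996 gives E = 765248.392 m, N = 7027652.532 m.

Zone 35S: E 765248.4 m, N 7027652.5 m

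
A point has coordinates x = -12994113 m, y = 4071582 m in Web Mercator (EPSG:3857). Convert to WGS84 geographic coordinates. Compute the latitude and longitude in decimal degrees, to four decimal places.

lat 34.3180°, lon -116.7281°

R = 6378137 m. λ = x/R = -116.72810311°.
φ = 2·arctan(exp(y/R)) − 90° = 2·arctan(1.89338) − 90° = 34.31799998°.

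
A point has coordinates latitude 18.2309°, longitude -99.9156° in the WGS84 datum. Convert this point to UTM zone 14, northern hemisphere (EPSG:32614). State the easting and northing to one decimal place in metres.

Zone 14 central meridian λ₀ = 6×14 − 183 = -99°; Δλ = -0.9156°.
Transverse Mercator on WGS84 with k₀ = 0.9996 gives E = 403195.781 m, N = 2015973.721 m.

E 403195.8 m, N 2015973.7 m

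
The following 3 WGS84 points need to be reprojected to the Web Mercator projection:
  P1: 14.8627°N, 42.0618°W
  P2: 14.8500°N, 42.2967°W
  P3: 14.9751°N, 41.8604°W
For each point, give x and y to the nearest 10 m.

P1: x -4682300 m, y 1673380 m; P2: x -4708450 m, y 1671920 m; P3: x -4659880 m, y 1686330 m

Web Mercator: x = R·λ, y = R·ln tan(π/4+φ/2), R = 6378137 m.
P1 (14.8627°, -42.0618°) → (-4682298.158, 1673381.869) m.
P2 (14.8500°, -42.2967°) → (-4708447.106, 1671919.218) m.
P3 (14.9751°, -41.8604°) → (-4659878.412, 1686330.671) m.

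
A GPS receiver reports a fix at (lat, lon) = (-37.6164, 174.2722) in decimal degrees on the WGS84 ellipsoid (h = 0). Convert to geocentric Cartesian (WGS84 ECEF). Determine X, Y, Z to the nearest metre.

WGS84: a = 6378137 m, e² = 0.006694380; N(φ) = a/√(1−e²sin²φ) = 6386105.500 m.
X = (N+h)·cosφ·cosλ = -5033273.835 m; Y = (N+h)·cosφ·sinλ = 504854.120 m; Z = (N(1−e²)+h)·sinφ = -3871805.450 m.

X -5033274 m, Y 504854 m, Z -3871805 m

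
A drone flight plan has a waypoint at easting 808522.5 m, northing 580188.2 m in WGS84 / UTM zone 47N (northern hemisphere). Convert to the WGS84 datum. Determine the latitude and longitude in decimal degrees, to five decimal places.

lat 5.24280°, lon 101.78310°

Zone 47N: λ₀ = 99°, k₀ = 0.9996, false easting 500000 m.
Meridian distance M = (N − FN)/k₀ = 580420.4 m.
Inverse transverse Mercator on WGS84 gives φ = 5.24279960°, λ = 101.78310015°.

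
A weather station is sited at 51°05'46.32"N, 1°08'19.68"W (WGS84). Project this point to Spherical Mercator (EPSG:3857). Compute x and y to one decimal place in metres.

Web Mercator is spherical with R = a = 6378137 m.
x = R·λ = 6378137 × -0.019875810 = -126770.636 m.
y = R·ln tan(π/4 + φ/2) = 6378137 × 1.040794210 = 6638328.063 m.

x -126770.6 m, y 6638328.1 m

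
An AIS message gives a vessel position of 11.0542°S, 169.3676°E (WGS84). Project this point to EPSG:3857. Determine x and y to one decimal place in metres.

x 18853915.0 m, y -1238253.8 m

Web Mercator is spherical with R = a = 6378137 m.
x = R·λ = 6378137 × 2.956022266 = 18853914.989 m.
y = R·ln tan(π/4 + φ/2) = 6378137 × -0.194140360 = -1238253.812 m.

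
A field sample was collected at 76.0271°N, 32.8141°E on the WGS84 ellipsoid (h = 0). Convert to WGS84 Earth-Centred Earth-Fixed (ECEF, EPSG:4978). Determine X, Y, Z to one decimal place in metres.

WGS84: a = 6378137 m, e² = 0.006694380; N(φ) = a/√(1−e²sin²φ) = 6398336.662 m.
X = (N+h)·cosφ·cosλ = 1298436.743 m; Y = (N+h)·cosφ·sinλ = 837237.695 m; Z = (N(1−e²)+h)·sinφ = 6167444.682 m.

X 1298436.7 m, Y 837237.7 m, Z 6167444.7 m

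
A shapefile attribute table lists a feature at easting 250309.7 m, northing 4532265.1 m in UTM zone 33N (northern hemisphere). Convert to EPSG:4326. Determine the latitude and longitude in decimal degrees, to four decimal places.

Zone 33N: λ₀ = 15°, k₀ = 0.9996, false easting 500000 m.
Meridian distance M = (N − FN)/k₀ = 4534078.7 m.
Inverse transverse Mercator on WGS84 gives φ = 40.90339970°, λ = 12.03559997°.

lat 40.9034°, lon 12.0356°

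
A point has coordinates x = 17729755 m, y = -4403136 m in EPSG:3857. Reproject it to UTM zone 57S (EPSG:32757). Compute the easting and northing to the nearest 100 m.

Web Mercator inverse (R = 6378137 m) → φ = -36.74149848°, λ = 159.26909900°.
UTM 57S forward: E = 524024.206 m, N = 5933769.669 m.

E 524000 m, N 5933800 m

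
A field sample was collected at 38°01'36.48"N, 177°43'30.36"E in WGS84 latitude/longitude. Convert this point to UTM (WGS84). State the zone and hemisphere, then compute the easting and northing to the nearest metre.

Longitude 177.7251° lies in the 6° band [174°, 180°), giving zone 60; latitude is north of the equator, so 60N.
Zone 60 central meridian λ₀ = 6×60 − 183 = 177°; Δλ = +0.7251°.
Transverse Mercator on WGS84 with k₀ = 0.9996 gives E = 563639.081 m, N = 4209036.618 m.

Zone 60N: E 563639 m, N 4209037 m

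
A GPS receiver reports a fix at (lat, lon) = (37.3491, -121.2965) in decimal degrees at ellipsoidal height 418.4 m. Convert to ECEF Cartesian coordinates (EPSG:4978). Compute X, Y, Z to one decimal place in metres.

WGS84: a = 6378137 m, e² = 0.006694380; N(φ) = a/√(1−e²sin²φ) = 6386008.953 m.
X = (N+h)·cosφ·cosλ = -2637289.489 m; Y = (N+h)·cosφ·sinλ = -4338176.153 m; Z = (N(1−e²)+h)·sinφ = 3848517.652 m.

X -2637289.5 m, Y -4338176.2 m, Z 3848517.7 m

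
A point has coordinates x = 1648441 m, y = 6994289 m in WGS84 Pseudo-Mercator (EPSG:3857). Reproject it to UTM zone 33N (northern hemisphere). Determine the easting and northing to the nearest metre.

E 487146 m, N 5879073 m

Web Mercator inverse (R = 6378137 m) → φ = 53.06099865°, λ = 14.80819745°.
UTM 33N forward: E = 487146.215 m, N = 5879073.356 m.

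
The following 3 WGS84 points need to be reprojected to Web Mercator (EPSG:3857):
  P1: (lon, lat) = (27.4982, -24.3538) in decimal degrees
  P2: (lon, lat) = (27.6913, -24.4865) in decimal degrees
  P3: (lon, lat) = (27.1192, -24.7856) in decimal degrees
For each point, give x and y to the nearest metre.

P1: x 3061086 m, y -2796580 m; P2: x 3082581 m, y -2812803 m; P3: x 3018896 m, y -2849433 m

Web Mercator: x = R·λ, y = R·ln tan(π/4+φ/2), R = 6378137 m.
P1 (-24.3538°, 27.4982°) → (3061085.622, -2796579.827) m.
P2 (-24.4865°, 27.6913°) → (3082581.415, -2812803.308) m.
P3 (-24.7856°, 27.1192°) → (3018895.535, -2849433.303) m.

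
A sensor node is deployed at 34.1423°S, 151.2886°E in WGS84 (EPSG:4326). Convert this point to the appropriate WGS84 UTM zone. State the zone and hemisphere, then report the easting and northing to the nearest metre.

Longitude 151.2886° lies in the 6° band [150°, 156°), giving zone 56; latitude is south of the equator, so 56S.
Zone 56 central meridian λ₀ = 6×56 − 183 = 153°; Δλ = -1.7114°.
Transverse Mercator on WGS84 with k₀ = 0.9996 gives E = 342211.191 m, N = 6220743.053 m.

Zone 56S: E 342211 m, N 6220743 m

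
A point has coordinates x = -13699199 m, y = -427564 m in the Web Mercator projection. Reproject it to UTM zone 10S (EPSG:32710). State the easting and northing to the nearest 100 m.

Web Mercator inverse (R = 6378137 m) → φ = -3.83799930°, λ = -123.06199842°.
UTM 10S forward: E = 493116.496 m, N = 9575779.146 m.

E 493100 m, N 9575800 m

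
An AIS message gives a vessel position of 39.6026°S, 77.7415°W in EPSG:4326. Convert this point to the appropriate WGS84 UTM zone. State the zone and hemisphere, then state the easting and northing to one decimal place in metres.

Longitude -77.7415° lies in the 6° band [-78°, -72°), giving zone 18; latitude is south of the equator, so 18S.
Zone 18 central meridian λ₀ = 6×18 − 183 = -75°; Δλ = -2.7415°.
Transverse Mercator on WGS84 with k₀ = 0.9996 gives E = 264618.458 m, N = 5612757.551 m.

Zone 18S: E 264618.5 m, N 5612757.6 m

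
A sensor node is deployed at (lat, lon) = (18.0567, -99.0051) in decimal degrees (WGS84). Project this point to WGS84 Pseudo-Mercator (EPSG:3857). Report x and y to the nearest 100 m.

Web Mercator is spherical with R = a = 6378137 m.
x = R·λ = 6378137 × -1.727964971 = -11021197.318 m.
y = R·ln tan(π/4 + φ/2) = 6378137 × 0.320498956 = 2044186.248 m.

x -11021200 m, y 2044200 m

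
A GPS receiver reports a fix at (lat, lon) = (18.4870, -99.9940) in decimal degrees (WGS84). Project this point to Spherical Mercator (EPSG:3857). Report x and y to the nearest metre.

x -11131281 m, y 2094631 m

Web Mercator is spherical with R = a = 6378137 m.
x = R·λ = 6378137 × -1.745224532 = -11131281.162 m.
y = R·ln tan(π/4 + φ/2) = 6378137 × 0.328407901 = 2094630.584 m.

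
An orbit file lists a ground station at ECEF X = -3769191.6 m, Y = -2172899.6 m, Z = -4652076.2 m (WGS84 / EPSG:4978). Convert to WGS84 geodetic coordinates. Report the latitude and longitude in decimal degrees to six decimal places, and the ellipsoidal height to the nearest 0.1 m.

λ = atan2(Y, X) = -150.03700012°; p = √(X²+Y²) = 4350666.4 m.
Bowring's method on WGS84 (a = 6378137 m, b = 6356752.314 m) gives φ = -47.10939964°, h = 2764.373 m.

lat -47.109400°, lon -150.037000°, h 2764.4 m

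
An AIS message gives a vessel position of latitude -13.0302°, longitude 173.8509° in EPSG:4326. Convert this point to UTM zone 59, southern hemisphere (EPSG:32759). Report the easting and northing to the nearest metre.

E 809233 m, N 8557789 m

Zone 59 central meridian λ₀ = 6×59 − 183 = 171°; Δλ = +2.8509°.
Transverse Mercator on WGS84 with k₀ = 0.9996 gives E = 809233.473 m, N = 8557788.937 m.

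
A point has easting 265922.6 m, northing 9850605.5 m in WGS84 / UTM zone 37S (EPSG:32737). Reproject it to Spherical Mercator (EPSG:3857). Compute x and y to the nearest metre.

x 4107277 m, y -150373 m

Unproject from UTM 37S (λ₀ = 39°) → φ = -1.35069964°, λ = 36.89630024°.
Web Mercator (R = 6378137 m): x = 4107277.355 m, y = -150373.124 m.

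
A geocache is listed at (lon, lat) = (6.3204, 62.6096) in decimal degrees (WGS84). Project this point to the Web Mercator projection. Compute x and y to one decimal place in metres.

x 703583.7 m, y 9005157.6 m

Web Mercator is spherical with R = a = 6378137 m.
x = R·λ = 6378137 × 0.110311790 = 703583.710 m.
y = R·ln tan(π/4 + φ/2) = 6378137 × 1.411878992 = 9005157.639 m.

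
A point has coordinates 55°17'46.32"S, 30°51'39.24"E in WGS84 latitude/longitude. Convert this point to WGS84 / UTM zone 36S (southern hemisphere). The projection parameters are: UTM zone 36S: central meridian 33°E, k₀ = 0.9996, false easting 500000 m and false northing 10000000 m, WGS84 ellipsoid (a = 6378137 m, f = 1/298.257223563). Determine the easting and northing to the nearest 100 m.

Zone 36 central meridian λ₀ = 6×36 − 183 = 33°; Δλ = -2.1391°.
Transverse Mercator on WGS84 with k₀ = 0.9996 gives E = 364185.866 m, N = 3870162.274 m.

E 364200 m, N 3870200 m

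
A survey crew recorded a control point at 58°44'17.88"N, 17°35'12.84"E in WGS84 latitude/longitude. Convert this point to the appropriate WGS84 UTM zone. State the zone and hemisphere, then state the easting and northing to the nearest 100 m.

Zone 33N: E 649700 m, N 6513800 m

Longitude 17.5869° lies in the 6° band [12°, 18°), giving zone 33; latitude is north of the equator, so 33N.
Zone 33 central meridian λ₀ = 6×33 − 183 = 15°; Δλ = +2.5869°.
Transverse Mercator on WGS84 with k₀ = 0.9996 gives E = 649726.107 m, N = 6513802.221 m.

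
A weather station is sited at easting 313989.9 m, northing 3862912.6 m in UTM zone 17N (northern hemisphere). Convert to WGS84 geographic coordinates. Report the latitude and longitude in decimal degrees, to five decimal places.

lat 34.89160°, lon -83.03560°

Zone 17N: λ₀ = -81°, k₀ = 0.9996, false easting 500000 m.
Meridian distance M = (N − FN)/k₀ = 3864458.4 m.
Inverse transverse Mercator on WGS84 gives φ = 34.89159977°, λ = -83.03559958°.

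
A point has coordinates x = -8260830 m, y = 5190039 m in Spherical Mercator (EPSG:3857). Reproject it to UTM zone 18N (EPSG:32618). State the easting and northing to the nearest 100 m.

Web Mercator inverse (R = 6378137 m) → φ = 42.19369953°, λ = -74.20829849°.
UTM 18N forward: E = 565367.823 m, N = 4671586.161 m.

E 565400 m, N 4671600 m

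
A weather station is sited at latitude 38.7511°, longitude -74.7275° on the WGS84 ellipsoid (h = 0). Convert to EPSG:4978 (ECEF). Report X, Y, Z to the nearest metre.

X 1311958 m, Y -4804772 m, Z 3970806 m

WGS84: a = 6378137 m, e² = 0.006694380; N(φ) = a/√(1−e²sin²φ) = 6386517.941 m.
X = (N+h)·cosφ·cosλ = 1311958.477 m; Y = (N+h)·cosφ·sinλ = -4804771.960 m; Z = (N(1−e²)+h)·sinφ = 3970805.875 m.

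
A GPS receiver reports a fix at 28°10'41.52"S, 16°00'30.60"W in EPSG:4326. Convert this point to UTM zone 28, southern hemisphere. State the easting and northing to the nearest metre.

Zone 28 central meridian λ₀ = 6×28 − 183 = -15°; Δλ = -1.0085°.
Transverse Mercator on WGS84 with k₀ = 0.9996 gives E = 401002.483 m, N = 6882645.796 m.

E 401002 m, N 6882646 m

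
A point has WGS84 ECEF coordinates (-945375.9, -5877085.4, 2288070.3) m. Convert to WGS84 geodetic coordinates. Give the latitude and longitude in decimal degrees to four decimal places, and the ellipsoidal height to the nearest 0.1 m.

λ = atan2(Y, X) = -99.13820031°; p = √(X²+Y²) = 5952635.4 m.
Bowring's method on WGS84 (a = 6378137 m, b = 6356752.314 m) gives φ = 21.15489966°, h = 1863.531 m.

lat 21.1549°, lon -99.1382°, h 1863.5 m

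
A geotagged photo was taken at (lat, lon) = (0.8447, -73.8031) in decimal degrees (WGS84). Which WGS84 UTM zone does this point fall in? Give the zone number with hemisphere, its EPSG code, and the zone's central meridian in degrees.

Zone 18N (EPSG:32618), central meridian -75°

UTM zone = ⌊(λ + 180)/6⌋ + 1; -73.8031° ∈ [-78°, -72°) → zone 18.
Hemisphere: N (φ ≥ 0).
Central meridian λ₀ = 6×18 − 183 = -75°.
EPSG code: 32618.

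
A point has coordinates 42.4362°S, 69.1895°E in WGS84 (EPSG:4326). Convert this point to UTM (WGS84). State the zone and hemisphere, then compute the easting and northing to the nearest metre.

Zone 42S: E 515586 m, N 5301774 m

Longitude 69.1895° lies in the 6° band [66°, 72°), giving zone 42; latitude is south of the equator, so 42S.
Zone 42 central meridian λ₀ = 6×42 − 183 = 69°; Δλ = +0.1895°.
Transverse Mercator on WGS84 with k₀ = 0.9996 gives E = 515586.304 m, N = 5301773.749 m.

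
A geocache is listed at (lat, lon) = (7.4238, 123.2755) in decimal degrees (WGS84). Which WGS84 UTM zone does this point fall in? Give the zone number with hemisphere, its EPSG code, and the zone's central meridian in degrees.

UTM zone = ⌊(λ + 180)/6⌋ + 1; 123.2755° ∈ [120°, 126°) → zone 51.
Hemisphere: N (φ ≥ 0).
Central meridian λ₀ = 6×51 − 183 = 123°.
EPSG code: 32651.

Zone 51N (EPSG:32651), central meridian 123°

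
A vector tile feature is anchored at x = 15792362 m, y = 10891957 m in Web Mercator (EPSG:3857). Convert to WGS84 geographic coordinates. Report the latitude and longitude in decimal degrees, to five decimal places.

R = 6378137 m. λ = x/R = 141.86520157°.
φ = 2·arctan(exp(y/R)) − 90° = 2·arctan(5.51627) − 90° = 69.44979854°.

lat 69.44980°, lon 141.86520°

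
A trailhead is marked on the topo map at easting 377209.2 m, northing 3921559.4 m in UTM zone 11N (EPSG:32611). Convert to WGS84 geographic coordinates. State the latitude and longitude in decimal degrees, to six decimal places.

lat 35.429900°, lon -118.352700°

Zone 11N: λ₀ = -117°, k₀ = 0.9996, false easting 500000 m.
Meridian distance M = (N − FN)/k₀ = 3923128.7 m.
Inverse transverse Mercator on WGS84 gives φ = 35.42989996°, λ = -118.35269973°.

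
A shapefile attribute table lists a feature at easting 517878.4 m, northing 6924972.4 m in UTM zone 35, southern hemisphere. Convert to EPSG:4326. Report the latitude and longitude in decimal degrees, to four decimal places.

lat -27.7997°, lon 27.1815°

Zone 35S: λ₀ = 27°, k₀ = 0.9996, false easting 500000 m, false northing 10000000 m.
Meridian distance M = (N − FN)/k₀ = -3076258.1 m.
Inverse transverse Mercator on WGS84 gives φ = -27.79969961°, λ = 27.18149955°.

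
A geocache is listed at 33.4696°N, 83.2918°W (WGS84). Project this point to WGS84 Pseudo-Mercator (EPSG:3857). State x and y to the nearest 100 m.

x -9272000 m, y 3957800 m

Web Mercator is spherical with R = a = 6378137 m.
x = R·λ = 6378137 × -1.453716150 = -9272000.763 m.
y = R·ln tan(π/4 + φ/2) = 6378137 × 0.620526446 = 3957802.685 m.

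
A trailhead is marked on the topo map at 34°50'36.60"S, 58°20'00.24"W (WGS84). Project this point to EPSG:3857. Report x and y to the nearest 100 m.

x -6493600 m, y -4142600 m

Web Mercator is spherical with R = a = 6378137 m.
x = R·λ = 6378137 × -1.018109894 = -6493644.384 m.
y = R·ln tan(π/4 + φ/2) = 6378137 × -0.649505287 = -4142633.705 m.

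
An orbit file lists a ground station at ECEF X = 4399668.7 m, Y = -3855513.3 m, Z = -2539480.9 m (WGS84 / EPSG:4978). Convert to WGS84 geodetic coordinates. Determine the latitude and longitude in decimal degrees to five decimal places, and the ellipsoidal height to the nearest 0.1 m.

lat -23.60660°, lon -41.22870°, h 2652.6 m

λ = atan2(Y, X) = -41.22869986°; p = √(X²+Y²) = 5849963.0 m.
Bowring's method on WGS84 (a = 6378137 m, b = 6356752.314 m) gives φ = -23.60660023°, h = 2652.551 m.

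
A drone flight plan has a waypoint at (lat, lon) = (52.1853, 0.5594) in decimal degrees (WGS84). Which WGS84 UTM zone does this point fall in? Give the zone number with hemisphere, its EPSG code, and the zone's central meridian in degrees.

UTM zone = ⌊(λ + 180)/6⌋ + 1; 0.5594° ∈ [0°, 6°) → zone 31.
Hemisphere: N (φ ≥ 0).
Central meridian λ₀ = 6×31 − 183 = 3°.
EPSG code: 32631.

Zone 31N (EPSG:32631), central meridian 3°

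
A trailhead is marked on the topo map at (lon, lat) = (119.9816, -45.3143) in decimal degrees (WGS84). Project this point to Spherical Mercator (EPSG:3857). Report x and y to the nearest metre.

x 13356291 m, y -5671138 m

Web Mercator is spherical with R = a = 6378137 m.
x = R·λ = 6378137 × 2.094073962 = 13356290.617 m.
y = R·ln tan(π/4 + φ/2) = 6378137 × -0.889152749 = -5671138.050 m.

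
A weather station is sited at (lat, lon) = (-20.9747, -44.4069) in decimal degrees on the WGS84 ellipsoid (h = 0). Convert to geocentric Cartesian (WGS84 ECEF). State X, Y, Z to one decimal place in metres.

X 4256375.1 m, Y -4169154.7 m, Z -2268779.7 m

WGS84: a = 6378137 m, e² = 0.006694380; N(φ) = a/√(1−e²sin²φ) = 6380874.236 m.
X = (N+h)·cosφ·cosλ = 4256375.076 m; Y = (N+h)·cosφ·sinλ = -4169154.687 m; Z = (N(1−e²)+h)·sinφ = -2268779.711 m.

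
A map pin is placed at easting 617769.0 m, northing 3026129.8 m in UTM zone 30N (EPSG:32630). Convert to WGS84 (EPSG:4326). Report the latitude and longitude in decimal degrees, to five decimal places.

Zone 30N: λ₀ = -3°, k₀ = 0.9996, false easting 500000 m.
Meridian distance M = (N − FN)/k₀ = 3027340.7 m.
Inverse transverse Mercator on WGS84 gives φ = 27.35330025°, λ = -1.80930027°.

lat 27.35330°, lon -1.80930°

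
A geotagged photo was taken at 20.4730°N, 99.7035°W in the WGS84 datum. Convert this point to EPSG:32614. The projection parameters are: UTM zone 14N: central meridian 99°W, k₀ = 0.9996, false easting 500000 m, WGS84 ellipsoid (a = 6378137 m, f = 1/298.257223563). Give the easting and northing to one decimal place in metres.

E 426631.1 m, N 2263982.4 m

Zone 14 central meridian λ₀ = 6×14 − 183 = -99°; Δλ = -0.7035°.
Transverse Mercator on WGS84 with k₀ = 0.9996 gives E = 426631.125 m, N = 2263982.445 m.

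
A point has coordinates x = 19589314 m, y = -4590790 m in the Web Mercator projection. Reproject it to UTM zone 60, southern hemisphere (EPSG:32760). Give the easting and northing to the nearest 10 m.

Web Mercator inverse (R = 6378137 m) → φ = -38.08040091°, λ = 175.97380172°.
UTM 60S forward: E = 409999.825 m, N = 5784767.141 m.

E 410000 m, N 5784770 m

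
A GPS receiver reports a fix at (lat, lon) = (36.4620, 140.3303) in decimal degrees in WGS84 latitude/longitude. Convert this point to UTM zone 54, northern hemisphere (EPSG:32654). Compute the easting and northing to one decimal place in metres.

Zone 54 central meridian λ₀ = 6×54 − 183 = 141°; Δλ = -0.6697°.
Transverse Mercator on WGS84 with k₀ = 0.9996 gives E = 439995.142 m, N = 4035401.400 m.

E 439995.1 m, N 4035401.4 m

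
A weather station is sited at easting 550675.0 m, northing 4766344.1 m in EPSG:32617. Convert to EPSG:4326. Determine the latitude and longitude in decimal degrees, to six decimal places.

lat 43.048100°, lon -80.377800°

Zone 17N: λ₀ = -81°, k₀ = 0.9996, false easting 500000 m.
Meridian distance M = (N − FN)/k₀ = 4768251.4 m.
Inverse transverse Mercator on WGS84 gives φ = 43.04810030°, λ = -80.37779986°.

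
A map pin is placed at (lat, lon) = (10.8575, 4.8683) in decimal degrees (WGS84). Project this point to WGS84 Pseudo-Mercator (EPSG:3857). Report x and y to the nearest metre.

x 541937 m, y 1215951 m

Web Mercator is spherical with R = a = 6378137 m.
x = R·λ = 6378137 × 0.084967864 = 541936.677 m.
y = R·ln tan(π/4 + φ/2) = 6378137 × 0.190643562 = 1215950.759 m.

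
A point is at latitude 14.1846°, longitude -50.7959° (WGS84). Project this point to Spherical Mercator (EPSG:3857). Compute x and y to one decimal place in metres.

Web Mercator is spherical with R = a = 6378137 m.
x = R·λ = 6378137 × -0.886555702 = -5654573.722 m.
y = R·ln tan(π/4 + φ/2) = 6378137 × 0.250136328 = 1595403.771 m.

x -5654573.7 m, y 1595403.8 m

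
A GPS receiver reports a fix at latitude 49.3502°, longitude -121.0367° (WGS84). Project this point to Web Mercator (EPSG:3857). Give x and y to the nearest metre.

x -13473744 m, y 6334493 m

Web Mercator is spherical with R = a = 6378137 m.
x = R·λ = 6378137 × -2.112488931 = -13473743.811 m.
y = R·ln tan(π/4 + φ/2) = 6378137 × 0.993157291 = 6334493.268 m.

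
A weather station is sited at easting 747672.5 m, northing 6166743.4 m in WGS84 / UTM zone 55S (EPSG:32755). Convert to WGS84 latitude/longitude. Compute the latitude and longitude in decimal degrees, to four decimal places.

Zone 55S: λ₀ = 147°, k₀ = 0.9996, false easting 500000 m, false northing 10000000 m.
Meridian distance M = (N − FN)/k₀ = -3834790.5 m.
Inverse transverse Mercator on WGS84 gives φ = -34.61130013°, λ = 149.70109963°.

lat -34.6113°, lon 149.7011°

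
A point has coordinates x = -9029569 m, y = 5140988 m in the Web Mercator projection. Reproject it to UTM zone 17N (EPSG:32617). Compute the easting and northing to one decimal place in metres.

E 490539.2 m, N 4634949.4 m

Web Mercator inverse (R = 6378137 m) → φ = 41.86640152°, λ = -81.11399842°.
UTM 17N forward: E = 490539.199 m, N = 4634949.393 m.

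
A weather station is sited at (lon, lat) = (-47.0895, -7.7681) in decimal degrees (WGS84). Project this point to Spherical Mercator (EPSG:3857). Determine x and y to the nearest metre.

Web Mercator is spherical with R = a = 6378137 m.
x = R·λ = 6378137 × -0.821866818 = -5241979.162 m.
y = R·ln tan(π/4 + φ/2) = 6378137 × -0.135996201 = -867402.403 m.

x -5241979 m, y -867402 m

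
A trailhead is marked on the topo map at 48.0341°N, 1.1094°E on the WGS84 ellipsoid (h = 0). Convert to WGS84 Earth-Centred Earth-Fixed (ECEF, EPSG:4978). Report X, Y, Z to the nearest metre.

X 4272098 m, Y 82730 m, Z 4719413 m

WGS84: a = 6378137 m, e² = 0.006694380; N(φ) = a/√(1−e²sin²φ) = 6389972.698 m.
X = (N+h)·cosφ·cosλ = 4272098.381 m; Y = (N+h)·cosφ·sinλ = 82729.625 m; Z = (N(1−e²)+h)·sinφ = 4719412.568 m.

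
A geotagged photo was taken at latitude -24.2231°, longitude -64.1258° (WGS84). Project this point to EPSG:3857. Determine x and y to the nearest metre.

x -7138451 m, y -2780617 m

Web Mercator is spherical with R = a = 6378137 m.
x = R·λ = 6378137 × -1.119206345 = -7138451.403 m.
y = R·ln tan(π/4 + φ/2) = 6378137 × -0.435960764 = -2780617.477 m.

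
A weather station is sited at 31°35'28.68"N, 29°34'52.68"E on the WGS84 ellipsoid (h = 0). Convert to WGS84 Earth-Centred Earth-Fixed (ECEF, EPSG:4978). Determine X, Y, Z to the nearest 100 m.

WGS84: a = 6378137 m, e² = 0.006694380; N(φ) = a/√(1−e²sin²φ) = 6384003.754 m.
X = (N+h)·cosφ·cosλ = 4729134.025 m; Y = (N+h)·cosφ·sinλ = 2684480.833 m; Z = (N(1−e²)+h)·sinφ = 3321914.283 m.

X 4729100 m, Y 2684500 m, Z 3321900 m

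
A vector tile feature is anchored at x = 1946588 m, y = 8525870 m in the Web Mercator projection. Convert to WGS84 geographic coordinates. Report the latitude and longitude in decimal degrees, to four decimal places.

R = 6378137 m. λ = x/R = 17.48649752°.
φ = 2·arctan(exp(y/R)) − 90° = 2·arctan(3.80659) − 90° = 60.56169927°.

lat 60.5617°, lon 17.4865°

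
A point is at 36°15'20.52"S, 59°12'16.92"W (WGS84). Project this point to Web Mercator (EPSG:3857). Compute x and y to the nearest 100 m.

x -6590600 m, y -4335900 m

Web Mercator is spherical with R = a = 6378137 m.
x = R·λ = 6378137 × -1.033316948 = -6590637.057 m.
y = R·ln tan(π/4 + φ/2) = 6378137 × -0.679800791 = -4335862.579 m.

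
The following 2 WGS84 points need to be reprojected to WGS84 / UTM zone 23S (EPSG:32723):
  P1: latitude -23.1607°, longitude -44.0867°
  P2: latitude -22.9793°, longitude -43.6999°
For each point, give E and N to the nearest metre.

P1: E 593488 m, N 7438398 m; P2: E 633265 m, N 7458181 m

UTM zone 23S: λ₀ = -45°, k₀ = 0.9996.
P1 (-23.1607°, -44.0867°) → (593487.967, 7438397.538) m.
P2 (-22.9793°, -43.6999°) → (633264.546, 7458181.383) m.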